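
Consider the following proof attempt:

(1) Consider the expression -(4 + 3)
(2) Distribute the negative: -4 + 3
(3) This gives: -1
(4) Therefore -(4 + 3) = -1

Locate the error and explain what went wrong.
Step 2: Distribute the negative: -4 + 3

Step 2 incorrectly distributes the negative sign. The correct distribution is -(4 + 3) = -4 - 3 = -7. The negative must be applied to both terms, not just the first. The error treats -(4 + 3) as -4 + 3, which equals -1 instead of -7.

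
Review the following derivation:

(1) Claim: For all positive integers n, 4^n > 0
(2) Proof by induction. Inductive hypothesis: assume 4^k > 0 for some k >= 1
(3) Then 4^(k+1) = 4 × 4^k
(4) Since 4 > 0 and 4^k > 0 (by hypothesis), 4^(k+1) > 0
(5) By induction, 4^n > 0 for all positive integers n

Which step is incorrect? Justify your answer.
Step 5: By induction, 4^n > 0 for all positive integers n

Step 5 concludes the proof by induction, but no base case was ever established. A valid induction proof requires: (1) a base case proving 4^1 > 0, and (2) an inductive step showing IF 4^k > 0 THEN 4^(k+1) > 0. Steps 2-4 correctly establish the inductive step, but without the base case the conclusion in step 5 does not follow.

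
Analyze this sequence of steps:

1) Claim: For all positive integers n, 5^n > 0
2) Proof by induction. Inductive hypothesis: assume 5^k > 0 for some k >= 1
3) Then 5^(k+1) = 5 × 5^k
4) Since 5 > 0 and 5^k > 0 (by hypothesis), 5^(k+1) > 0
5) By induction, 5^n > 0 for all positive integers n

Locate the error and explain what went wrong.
Step 5: By induction, 5^n > 0 for all positive integers n

Step 5 concludes the proof by induction, but no base case was ever established. A valid induction proof requires: (1) a base case proving 5^1 > 0, and (2) an inductive step showing IF 5^k > 0 THEN 5^(k+1) > 0. Steps 2-4 correctly establish the inductive step, but without the base case the conclusion in step 5 does not follow.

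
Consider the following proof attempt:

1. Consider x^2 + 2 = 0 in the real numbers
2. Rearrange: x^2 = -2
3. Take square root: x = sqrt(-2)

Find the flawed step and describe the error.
Step 3: Take square root: x = sqrt(-2)

Step 3 takes the square root of -2, which is negative. In the real number system, the square root of a negative number is undefined. The equation x^2 + 2 = 0 has no real solutions. Square roots of negative numbers only exist in the complex numbers.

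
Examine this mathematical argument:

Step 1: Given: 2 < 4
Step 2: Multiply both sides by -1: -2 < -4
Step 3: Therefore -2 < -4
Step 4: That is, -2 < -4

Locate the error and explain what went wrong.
Step 2: Multiply both sides by -1: -2 < -4

Step 2 multiplies both sides by -1 but fails to reverse the inequality sign. When multiplying (or dividing) an inequality by a negative number, the direction must be reversed. Since 2 < 4, we should get -2 > -4, i.e., -2 > -4.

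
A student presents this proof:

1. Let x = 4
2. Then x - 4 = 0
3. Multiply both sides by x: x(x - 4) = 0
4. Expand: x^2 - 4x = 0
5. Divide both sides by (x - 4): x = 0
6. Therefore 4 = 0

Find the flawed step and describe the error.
Step 5: Divide both sides by (x - 4): x = 0

Step 5 divides both sides by (x - 4). However, since x = 4, we have (x - 4) = 0. Division by zero is undefined, making this step invalid.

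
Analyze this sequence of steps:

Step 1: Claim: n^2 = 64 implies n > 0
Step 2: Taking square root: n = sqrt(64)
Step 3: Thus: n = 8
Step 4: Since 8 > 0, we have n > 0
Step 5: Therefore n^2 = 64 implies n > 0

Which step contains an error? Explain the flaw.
Step 2: Taking square root: n = sqrt(64)

Step 2 takes the square root and assumes the positive root only. The equation n^2 = 64 actually has two solutions: n = 8 and n = -8. The proof silently assumes n > 0 without justification, then uses this assumption to conclude n > 0, which is circular. The counterexample n = -8 shows the claim is false.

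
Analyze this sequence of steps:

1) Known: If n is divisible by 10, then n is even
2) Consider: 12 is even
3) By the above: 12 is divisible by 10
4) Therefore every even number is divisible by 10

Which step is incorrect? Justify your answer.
Step 3: By the above: 12 is divisible by 10

Step 3 commits the fallacy of affirming the consequent. The known fact 'divisible by 10 → even' does NOT imply 'even → divisible by 10'. That would be the converse, which is false. For example, 12 is even but 12 ÷ 10 = 1.20, which is not an integer.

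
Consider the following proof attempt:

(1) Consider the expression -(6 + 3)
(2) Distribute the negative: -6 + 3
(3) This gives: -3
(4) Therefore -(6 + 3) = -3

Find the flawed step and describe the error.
Step 2: Distribute the negative: -6 + 3

Step 2 incorrectly distributes the negative sign. The correct distribution is -(6 + 3) = -6 - 3 = -9. The negative must be applied to both terms, not just the first. The error treats -(6 + 3) as -6 + 3, which equals -3 instead of -9.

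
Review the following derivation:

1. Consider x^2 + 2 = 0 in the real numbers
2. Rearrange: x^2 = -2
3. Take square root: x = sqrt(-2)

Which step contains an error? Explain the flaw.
Step 3: Take square root: x = sqrt(-2)

Step 3 takes the square root of -2, which is negative. In the real number system, the square root of a negative number is undefined. The equation x^2 + 2 = 0 has no real solutions. Square roots of negative numbers only exist in the complex numbers.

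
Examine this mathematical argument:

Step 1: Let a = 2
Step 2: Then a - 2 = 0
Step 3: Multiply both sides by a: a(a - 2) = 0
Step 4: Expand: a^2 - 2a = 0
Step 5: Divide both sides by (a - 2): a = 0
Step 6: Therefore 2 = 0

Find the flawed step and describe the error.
Step 5: Divide both sides by (a - 2): a = 0

Step 5 divides both sides by (a - 2). However, since a = 2, we have (a - 2) = 0. Division by zero is undefined, making this step invalid.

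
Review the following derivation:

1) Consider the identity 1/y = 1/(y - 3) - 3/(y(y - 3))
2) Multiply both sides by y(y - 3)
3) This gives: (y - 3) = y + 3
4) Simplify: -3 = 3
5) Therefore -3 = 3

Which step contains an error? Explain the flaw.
Step 3: This gives: (y - 3) = y + 3

Step 3 makes a sign error when clearing denominators. Multiplying -3/(y(y - 3)) by y(y - 3) gives -3, not +3. The correct result is (y - 3) = y - 3, which is trivially true, not (y - 3) = y + 3. (Step 1 is a valid identity: 1/(y - 3) - 3/(y(y - 3)) = (y - 3)/(y(y - 3)) = 1/y.)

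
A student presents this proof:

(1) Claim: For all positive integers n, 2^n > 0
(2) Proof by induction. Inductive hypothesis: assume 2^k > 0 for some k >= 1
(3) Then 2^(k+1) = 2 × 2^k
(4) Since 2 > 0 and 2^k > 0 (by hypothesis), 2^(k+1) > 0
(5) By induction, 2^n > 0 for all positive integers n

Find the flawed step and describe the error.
Step 5: By induction, 2^n > 0 for all positive integers n

Step 5 concludes the proof by induction, but no base case was ever established. A valid induction proof requires: (1) a base case proving 2^1 > 0, and (2) an inductive step showing IF 2^k > 0 THEN 2^(k+1) > 0. Steps 2-4 correctly establish the inductive step, but without the base case the conclusion in step 5 does not follow.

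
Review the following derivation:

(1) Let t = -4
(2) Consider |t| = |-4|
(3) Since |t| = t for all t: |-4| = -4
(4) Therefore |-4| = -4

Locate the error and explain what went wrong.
Step 3: Since |t| = t for all t: |-4| = -4

Step 3 incorrectly states that |t| = t for all t. The correct definition is |t| = t when t >= 0, and |t| = -t when t < 0. Since -4 < 0, we have |-4| = -(-4) = 4, not -4.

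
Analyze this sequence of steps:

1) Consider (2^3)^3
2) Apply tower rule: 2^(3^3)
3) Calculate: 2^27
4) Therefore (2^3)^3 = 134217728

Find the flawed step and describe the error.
Step 2: Apply tower rule: 2^(3^3)

Step 2 incorrectly states that (a^b)^c = a^(b^c). The correct rule is (a^b)^c = a^(b×c). The actual value is (2^3)^3 = 2^9 = 512, not 2^27 = 134217728.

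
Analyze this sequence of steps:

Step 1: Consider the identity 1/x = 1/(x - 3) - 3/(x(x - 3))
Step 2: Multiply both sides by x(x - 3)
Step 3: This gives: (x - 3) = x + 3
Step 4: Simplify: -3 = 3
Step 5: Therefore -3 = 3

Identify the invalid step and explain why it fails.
Step 3: This gives: (x - 3) = x + 3

Step 3 makes a sign error when clearing denominators. Multiplying -3/(x(x - 3)) by x(x - 3) gives -3, not +3. The correct result is (x - 3) = x - 3, which is trivially true, not (x - 3) = x + 3. (Step 1 is a valid identity: 1/(x - 3) - 3/(x(x - 3)) = (x - 3)/(x(x - 3)) = 1/x.)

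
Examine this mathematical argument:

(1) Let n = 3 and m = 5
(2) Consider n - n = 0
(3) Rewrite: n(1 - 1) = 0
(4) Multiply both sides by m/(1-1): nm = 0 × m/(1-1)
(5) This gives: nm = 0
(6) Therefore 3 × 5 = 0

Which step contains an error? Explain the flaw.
Step 4: Multiply both sides by m/(1-1): nm = 0 × m/(1-1)

Step 4 multiplies both sides by m/(1-1). However, 1-1 = 0, so this is multiplication by m/0, which is undefined. We cannot multiply by an undefined expression.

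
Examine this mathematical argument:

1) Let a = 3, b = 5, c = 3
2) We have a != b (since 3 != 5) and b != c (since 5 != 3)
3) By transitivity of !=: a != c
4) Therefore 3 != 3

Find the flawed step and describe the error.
Step 3: By transitivity of !=: a != c

Step 3 incorrectly applies transitivity to the '!=' relation. Transitivity states: if a R b and b R c, then a R c. However, '!=' is not transitive. Counterexample: 3 != 5 and 5 != 3, but 3 = 3 (both equal 3). Transitivity holds for relations like <, <=, =, but not for !=.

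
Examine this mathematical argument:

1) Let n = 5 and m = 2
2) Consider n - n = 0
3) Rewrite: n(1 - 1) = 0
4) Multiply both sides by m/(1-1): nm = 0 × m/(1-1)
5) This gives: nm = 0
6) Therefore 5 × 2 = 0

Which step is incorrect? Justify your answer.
Step 4: Multiply both sides by m/(1-1): nm = 0 × m/(1-1)

Step 4 multiplies both sides by m/(1-1). However, 1-1 = 0, so this is multiplication by m/0, which is undefined. We cannot multiply by an undefined expression.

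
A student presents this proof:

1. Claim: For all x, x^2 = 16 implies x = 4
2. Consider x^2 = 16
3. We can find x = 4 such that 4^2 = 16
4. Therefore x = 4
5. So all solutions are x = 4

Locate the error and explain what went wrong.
Step 4: Therefore x = 4

Step 4 incorrectly concludes that x = 4 is the only solution. The proof shows that x = 4 is A solution (existence), but does not show it is the ONLY solution (uniqueness). In fact, x = -4 is also a solution since (-4)^2 = 16. Finding one solution doesn't prove there are no others.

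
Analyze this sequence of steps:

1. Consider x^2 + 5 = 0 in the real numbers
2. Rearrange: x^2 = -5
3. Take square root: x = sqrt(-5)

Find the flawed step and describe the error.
Step 3: Take square root: x = sqrt(-5)

Step 3 takes the square root of -5, which is negative. In the real number system, the square root of a negative number is undefined. The equation x^2 + 5 = 0 has no real solutions. Square roots of negative numbers only exist in the complex numbers.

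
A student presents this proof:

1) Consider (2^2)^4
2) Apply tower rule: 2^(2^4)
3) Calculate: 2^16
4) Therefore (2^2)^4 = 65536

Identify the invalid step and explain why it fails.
Step 2: Apply tower rule: 2^(2^4)

Step 2 incorrectly states that (a^b)^c = a^(b^c). The correct rule is (a^b)^c = a^(b×c). The actual value is (2^2)^4 = 2^8 = 256, not 2^16 = 65536.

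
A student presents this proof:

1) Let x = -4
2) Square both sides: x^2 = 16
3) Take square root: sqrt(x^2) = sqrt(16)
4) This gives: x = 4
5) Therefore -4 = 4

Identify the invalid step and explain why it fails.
Step 4: This gives: x = 4

Step 4 incorrectly states that sqrt(x^2) = x. The correct identity is sqrt(x^2) = |x|. Since x = -4 < 0, we have sqrt(x^2) = |-4| = 4, not x = -4.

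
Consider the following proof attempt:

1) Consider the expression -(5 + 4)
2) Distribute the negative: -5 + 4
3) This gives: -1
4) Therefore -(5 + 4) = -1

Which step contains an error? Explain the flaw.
Step 2: Distribute the negative: -5 + 4

Step 2 incorrectly distributes the negative sign. The correct distribution is -(5 + 4) = -5 - 4 = -9. The negative must be applied to both terms, not just the first. The error treats -(5 + 4) as -5 + 4, which equals -1 instead of -9.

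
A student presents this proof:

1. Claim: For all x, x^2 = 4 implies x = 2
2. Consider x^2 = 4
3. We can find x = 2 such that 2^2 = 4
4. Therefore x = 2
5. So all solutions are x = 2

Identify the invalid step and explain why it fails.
Step 4: Therefore x = 2

Step 4 incorrectly concludes that x = 2 is the only solution. The proof shows that x = 2 is A solution (existence), but does not show it is the ONLY solution (uniqueness). In fact, x = -2 is also a solution since (-2)^2 = 4. Finding one solution doesn't prove there are no others.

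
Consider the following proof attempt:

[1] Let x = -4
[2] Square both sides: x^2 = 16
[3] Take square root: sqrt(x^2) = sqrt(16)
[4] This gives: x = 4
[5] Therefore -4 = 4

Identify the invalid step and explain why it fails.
Step 4: This gives: x = 4

Step 4 incorrectly states that sqrt(x^2) = x. The correct identity is sqrt(x^2) = |x|. Since x = -4 < 0, we have sqrt(x^2) = |-4| = 4, not x = -4.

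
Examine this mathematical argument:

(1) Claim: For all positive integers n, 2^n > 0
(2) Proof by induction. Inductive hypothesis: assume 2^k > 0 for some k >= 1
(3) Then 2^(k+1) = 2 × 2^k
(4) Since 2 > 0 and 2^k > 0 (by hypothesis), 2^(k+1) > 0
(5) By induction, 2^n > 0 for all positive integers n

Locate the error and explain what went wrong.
Step 5: By induction, 2^n > 0 for all positive integers n

Step 5 concludes the proof by induction, but no base case was ever established. A valid induction proof requires: (1) a base case proving 2^1 > 0, and (2) an inductive step showing IF 2^k > 0 THEN 2^(k+1) > 0. Steps 2-4 correctly establish the inductive step, but without the base case the conclusion in step 5 does not follow.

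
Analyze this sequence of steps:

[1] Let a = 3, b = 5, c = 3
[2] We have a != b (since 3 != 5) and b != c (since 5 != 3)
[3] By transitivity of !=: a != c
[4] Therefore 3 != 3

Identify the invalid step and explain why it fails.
Step 3: By transitivity of !=: a != c

Step 3 incorrectly applies transitivity to the '!=' relation. Transitivity states: if a R b and b R c, then a R c. However, '!=' is not transitive. Counterexample: 3 != 5 and 5 != 3, but 3 = 3 (both equal 3). Transitivity holds for relations like <, <=, =, but not for !=.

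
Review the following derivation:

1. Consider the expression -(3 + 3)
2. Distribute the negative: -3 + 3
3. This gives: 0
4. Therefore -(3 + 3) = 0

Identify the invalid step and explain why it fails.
Step 2: Distribute the negative: -3 + 3

Step 2 incorrectly distributes the negative sign. The correct distribution is -(3 + 3) = -3 - 3 = -6. The negative must be applied to both terms, not just the first. The error treats -(3 + 3) as -3 + 3, which equals 0 instead of -6.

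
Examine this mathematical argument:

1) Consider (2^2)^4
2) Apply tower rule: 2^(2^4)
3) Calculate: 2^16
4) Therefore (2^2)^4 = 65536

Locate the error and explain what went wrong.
Step 2: Apply tower rule: 2^(2^4)

Step 2 incorrectly states that (a^b)^c = a^(b^c). The correct rule is (a^b)^c = a^(b×c). The actual value is (2^2)^4 = 2^8 = 256, not 2^16 = 65536.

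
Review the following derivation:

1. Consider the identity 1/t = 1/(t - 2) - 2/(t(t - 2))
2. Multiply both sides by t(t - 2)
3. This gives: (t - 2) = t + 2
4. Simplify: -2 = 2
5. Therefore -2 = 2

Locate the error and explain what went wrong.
Step 3: This gives: (t - 2) = t + 2

Step 3 makes a sign error when clearing denominators. Multiplying -2/(t(t - 2)) by t(t - 2) gives -2, not +2. The correct result is (t - 2) = t - 2, which is trivially true, not (t - 2) = t + 2. (Step 1 is a valid identity: 1/(t - 2) - 2/(t(t - 2)) = (t - 2)/(t(t - 2)) = 1/t.)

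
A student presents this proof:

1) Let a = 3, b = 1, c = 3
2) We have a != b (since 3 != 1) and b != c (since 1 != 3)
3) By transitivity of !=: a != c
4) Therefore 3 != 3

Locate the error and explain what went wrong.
Step 3: By transitivity of !=: a != c

Step 3 incorrectly applies transitivity to the '!=' relation. Transitivity states: if a R b and b R c, then a R c. However, '!=' is not transitive. Counterexample: 3 != 1 and 1 != 3, but 3 = 3 (both equal 3). Transitivity holds for relations like <, <=, =, but not for !=.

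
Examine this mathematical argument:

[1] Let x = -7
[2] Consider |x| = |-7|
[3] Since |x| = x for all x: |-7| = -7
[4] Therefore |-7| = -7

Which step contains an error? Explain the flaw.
Step 3: Since |x| = x for all x: |-7| = -7

Step 3 incorrectly states that |x| = x for all x. The correct definition is |x| = x when x >= 0, and |x| = -x when x < 0. Since -7 < 0, we have |-7| = -(-7) = 7, not -7.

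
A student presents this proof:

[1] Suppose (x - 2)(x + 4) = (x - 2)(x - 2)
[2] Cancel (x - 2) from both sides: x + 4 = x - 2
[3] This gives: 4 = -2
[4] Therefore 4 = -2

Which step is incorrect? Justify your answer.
Step 2: Cancel (x - 2) from both sides: x + 4 = x - 2

Step 2 cancels (x - 2) from both sides. This is only valid if (x - 2) ≠ 0, i.e., x ≠ 2. When x = 2, both sides equal zero regardless of the other factors. The correct approach requires considering x = 2 as a separate case.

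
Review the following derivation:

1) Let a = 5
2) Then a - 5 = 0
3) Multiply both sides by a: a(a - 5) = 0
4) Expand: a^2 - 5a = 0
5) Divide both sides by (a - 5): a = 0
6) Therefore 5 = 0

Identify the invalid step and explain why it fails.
Step 5: Divide both sides by (a - 5): a = 0

Step 5 divides both sides by (a - 5). However, since a = 5, we have (a - 5) = 0. Division by zero is undefined, making this step invalid.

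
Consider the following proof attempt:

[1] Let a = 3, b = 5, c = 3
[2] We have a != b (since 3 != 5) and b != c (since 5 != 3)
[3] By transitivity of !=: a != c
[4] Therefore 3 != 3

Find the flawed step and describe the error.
Step 3: By transitivity of !=: a != c

Step 3 incorrectly applies transitivity to the '!=' relation. Transitivity states: if a R b and b R c, then a R c. However, '!=' is not transitive. Counterexample: 3 != 5 and 5 != 3, but 3 = 3 (both equal 3). Transitivity holds for relations like <, <=, =, but not for !=.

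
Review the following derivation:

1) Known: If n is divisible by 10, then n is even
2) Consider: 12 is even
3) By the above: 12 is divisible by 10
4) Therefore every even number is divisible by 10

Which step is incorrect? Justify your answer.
Step 3: By the above: 12 is divisible by 10

Step 3 commits the fallacy of affirming the consequent. The known fact 'divisible by 10 → even' does NOT imply 'even → divisible by 10'. That would be the converse, which is false. For example, 12 is even but 12 ÷ 10 = 1.20, which is not an integer.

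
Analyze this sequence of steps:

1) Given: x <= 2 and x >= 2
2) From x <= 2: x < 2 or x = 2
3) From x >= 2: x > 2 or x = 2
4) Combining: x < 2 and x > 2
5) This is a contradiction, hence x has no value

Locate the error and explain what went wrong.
Step 4: Combining: x < 2 and x > 2

Step 4 incorrectly combines the conditions. From x <= 2 and x >= 2, the intersection is x = 2. The error treats the 'or' cases as 'and' requirements. The correct conclusion is that x = 2 is the unique solution, not that no solution exists.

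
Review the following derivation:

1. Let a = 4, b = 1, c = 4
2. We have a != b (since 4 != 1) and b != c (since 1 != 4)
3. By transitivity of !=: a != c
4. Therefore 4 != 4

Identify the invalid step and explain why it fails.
Step 3: By transitivity of !=: a != c

Step 3 incorrectly applies transitivity to the '!=' relation. Transitivity states: if a R b and b R c, then a R c. However, '!=' is not transitive. Counterexample: 4 != 1 and 1 != 4, but 4 = 4 (both equal 4). Transitivity holds for relations like <, <=, =, but not for !=.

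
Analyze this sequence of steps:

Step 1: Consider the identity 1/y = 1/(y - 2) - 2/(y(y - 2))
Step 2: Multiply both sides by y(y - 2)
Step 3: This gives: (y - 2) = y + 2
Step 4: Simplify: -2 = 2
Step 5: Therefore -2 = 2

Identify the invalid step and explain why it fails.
Step 3: This gives: (y - 2) = y + 2

Step 3 makes a sign error when clearing denominators. Multiplying -2/(y(y - 2)) by y(y - 2) gives -2, not +2. The correct result is (y - 2) = y - 2, which is trivially true, not (y - 2) = y + 2. (Step 1 is a valid identity: 1/(y - 2) - 2/(y(y - 2)) = (y - 2)/(y(y - 2)) = 1/y.)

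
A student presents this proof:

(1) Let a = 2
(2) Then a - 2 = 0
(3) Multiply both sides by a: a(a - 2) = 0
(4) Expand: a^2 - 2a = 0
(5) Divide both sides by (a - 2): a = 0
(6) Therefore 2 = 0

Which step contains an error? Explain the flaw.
Step 5: Divide both sides by (a - 2): a = 0

Step 5 divides both sides by (a - 2). However, since a = 2, we have (a - 2) = 0. Division by zero is undefined, making this step invalid.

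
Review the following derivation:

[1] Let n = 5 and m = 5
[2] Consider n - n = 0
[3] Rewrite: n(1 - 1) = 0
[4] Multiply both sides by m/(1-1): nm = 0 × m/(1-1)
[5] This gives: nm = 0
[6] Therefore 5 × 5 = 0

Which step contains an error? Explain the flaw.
Step 4: Multiply both sides by m/(1-1): nm = 0 × m/(1-1)

Step 4 multiplies both sides by m/(1-1). However, 1-1 = 0, so this is multiplication by m/0, which is undefined. We cannot multiply by an undefined expression.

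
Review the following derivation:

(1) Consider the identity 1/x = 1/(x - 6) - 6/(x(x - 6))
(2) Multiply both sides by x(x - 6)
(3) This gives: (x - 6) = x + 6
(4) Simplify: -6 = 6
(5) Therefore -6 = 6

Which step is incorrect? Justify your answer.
Step 3: This gives: (x - 6) = x + 6

Step 3 makes a sign error when clearing denominators. Multiplying -6/(x(x - 6)) by x(x - 6) gives -6, not +6. The correct result is (x - 6) = x - 6, which is trivially true, not (x - 6) = x + 6. (Step 1 is a valid identity: 1/(x - 6) - 6/(x(x - 6)) = (x - 6)/(x(x - 6)) = 1/x.)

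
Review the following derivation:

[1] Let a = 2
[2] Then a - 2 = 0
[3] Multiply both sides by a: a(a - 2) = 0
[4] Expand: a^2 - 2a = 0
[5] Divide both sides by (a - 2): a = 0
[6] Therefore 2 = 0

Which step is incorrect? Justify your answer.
Step 5: Divide both sides by (a - 2): a = 0

Step 5 divides both sides by (a - 2). However, since a = 2, we have (a - 2) = 0. Division by zero is undefined, making this step invalid.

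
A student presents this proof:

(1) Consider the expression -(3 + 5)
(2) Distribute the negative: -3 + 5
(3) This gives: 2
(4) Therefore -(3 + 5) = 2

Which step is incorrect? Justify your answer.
Step 2: Distribute the negative: -3 + 5

Step 2 incorrectly distributes the negative sign. The correct distribution is -(3 + 5) = -3 - 5 = -8. The negative must be applied to both terms, not just the first. The error treats -(3 + 5) as -3 + 5, which equals 2 instead of -8.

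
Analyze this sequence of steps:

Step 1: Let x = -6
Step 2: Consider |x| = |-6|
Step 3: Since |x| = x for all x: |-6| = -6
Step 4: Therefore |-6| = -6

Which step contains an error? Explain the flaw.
Step 3: Since |x| = x for all x: |-6| = -6

Step 3 incorrectly states that |x| = x for all x. The correct definition is |x| = x when x >= 0, and |x| = -x when x < 0. Since -6 < 0, we have |-6| = -(-6) = 6, not -6.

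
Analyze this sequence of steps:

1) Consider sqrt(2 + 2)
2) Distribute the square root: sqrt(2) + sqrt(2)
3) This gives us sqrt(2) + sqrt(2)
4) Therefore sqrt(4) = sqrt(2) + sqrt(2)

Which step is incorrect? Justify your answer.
Step 2: Distribute the square root: sqrt(2) + sqrt(2)

Step 2 incorrectly 'distributes' the square root over addition. The square root function does not distribute: sqrt(a + b) ≠ sqrt(a) + sqrt(b). In fact, sqrt(2 + 2) = sqrt(4) ≈ 2.0000, while sqrt(2) + sqrt(2) ≈ 2.8284.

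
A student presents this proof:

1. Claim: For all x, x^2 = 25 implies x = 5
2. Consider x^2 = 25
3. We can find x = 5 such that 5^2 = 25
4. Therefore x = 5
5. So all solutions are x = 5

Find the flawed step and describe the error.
Step 4: Therefore x = 5

Step 4 incorrectly concludes that x = 5 is the only solution. The proof shows that x = 5 is A solution (existence), but does not show it is the ONLY solution (uniqueness). In fact, x = -5 is also a solution since (-5)^2 = 25. Finding one solution doesn't prove there are no others.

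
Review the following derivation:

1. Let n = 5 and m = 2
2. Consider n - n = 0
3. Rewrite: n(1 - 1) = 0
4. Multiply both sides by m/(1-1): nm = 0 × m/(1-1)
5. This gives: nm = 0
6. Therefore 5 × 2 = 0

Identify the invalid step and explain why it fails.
Step 4: Multiply both sides by m/(1-1): nm = 0 × m/(1-1)

Step 4 multiplies both sides by m/(1-1). However, 1-1 = 0, so this is multiplication by m/0, which is undefined. We cannot multiply by an undefined expression.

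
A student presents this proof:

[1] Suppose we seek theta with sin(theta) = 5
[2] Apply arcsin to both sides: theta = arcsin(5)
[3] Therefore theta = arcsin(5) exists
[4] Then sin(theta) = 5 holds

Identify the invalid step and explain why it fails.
Step 2: Apply arcsin to both sides: theta = arcsin(5)

Step 2 applies arcsin to 5. However, arcsin(x) is only defined for x in [-1, 1] because sin(theta) can only produce values in that range. Since |5| > 1, arcsin(5) is undefined. There is no angle whose sine equals 5.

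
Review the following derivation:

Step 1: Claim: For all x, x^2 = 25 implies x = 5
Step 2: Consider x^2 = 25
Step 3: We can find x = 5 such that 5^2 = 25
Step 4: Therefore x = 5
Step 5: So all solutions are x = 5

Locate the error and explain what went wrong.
Step 4: Therefore x = 5

Step 4 incorrectly concludes that x = 5 is the only solution. The proof shows that x = 5 is A solution (existence), but does not show it is the ONLY solution (uniqueness). In fact, x = -5 is also a solution since (-5)^2 = 25. Finding one solution doesn't prove there are no others.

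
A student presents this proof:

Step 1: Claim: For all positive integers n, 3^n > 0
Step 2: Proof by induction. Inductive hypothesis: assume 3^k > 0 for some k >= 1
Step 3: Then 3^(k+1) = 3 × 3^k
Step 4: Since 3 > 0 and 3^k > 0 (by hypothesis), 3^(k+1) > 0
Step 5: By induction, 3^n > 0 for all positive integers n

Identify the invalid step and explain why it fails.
Step 5: By induction, 3^n > 0 for all positive integers n

Step 5 concludes the proof by induction, but no base case was ever established. A valid induction proof requires: (1) a base case proving 3^1 > 0, and (2) an inductive step showing IF 3^k > 0 THEN 3^(k+1) > 0. Steps 2-4 correctly establish the inductive step, but without the base case the conclusion in step 5 does not follow.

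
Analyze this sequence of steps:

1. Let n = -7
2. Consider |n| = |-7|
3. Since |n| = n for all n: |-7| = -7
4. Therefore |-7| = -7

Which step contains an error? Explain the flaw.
Step 3: Since |n| = n for all n: |-7| = -7

Step 3 incorrectly states that |n| = n for all n. The correct definition is |n| = n when n >= 0, and |n| = -n when n < 0. Since -7 < 0, we have |-7| = -(-7) = 7, not -7.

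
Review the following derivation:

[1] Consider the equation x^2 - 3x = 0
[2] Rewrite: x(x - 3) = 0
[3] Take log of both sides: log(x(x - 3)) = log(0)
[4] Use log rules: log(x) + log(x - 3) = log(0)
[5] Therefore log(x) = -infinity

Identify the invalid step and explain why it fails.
Step 3: Take log of both sides: log(x(x - 3)) = log(0)

Step 3 takes the logarithm of both sides, resulting in log(0) on the right side. The logarithm is only defined for positive numbers; log(0) is undefined (approaches negative infinity). This operation is invalid.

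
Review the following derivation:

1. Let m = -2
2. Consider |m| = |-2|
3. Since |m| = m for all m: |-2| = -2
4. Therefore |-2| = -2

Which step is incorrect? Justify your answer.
Step 3: Since |m| = m for all m: |-2| = -2

Step 3 incorrectly states that |m| = m for all m. The correct definition is |m| = m when m >= 0, and |m| = -m when m < 0. Since -2 < 0, we have |-2| = -(-2) = 2, not -2.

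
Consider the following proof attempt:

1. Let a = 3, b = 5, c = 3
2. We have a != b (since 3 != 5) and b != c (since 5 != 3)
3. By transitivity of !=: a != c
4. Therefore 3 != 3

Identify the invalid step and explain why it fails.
Step 3: By transitivity of !=: a != c

Step 3 incorrectly applies transitivity to the '!=' relation. Transitivity states: if a R b and b R c, then a R c. However, '!=' is not transitive. Counterexample: 3 != 5 and 5 != 3, but 3 = 3 (both equal 3). Transitivity holds for relations like <, <=, =, but not for !=.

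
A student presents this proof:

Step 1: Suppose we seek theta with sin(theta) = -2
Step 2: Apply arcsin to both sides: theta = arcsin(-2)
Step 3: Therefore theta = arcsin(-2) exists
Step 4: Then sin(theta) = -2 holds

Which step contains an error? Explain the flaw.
Step 2: Apply arcsin to both sides: theta = arcsin(-2)

Step 2 applies arcsin to -2. However, arcsin(x) is only defined for x in [-1, 1] because sin(theta) can only produce values in that range. Since |-2| > 1, arcsin(-2) is undefined. There is no angle whose sine equals -2.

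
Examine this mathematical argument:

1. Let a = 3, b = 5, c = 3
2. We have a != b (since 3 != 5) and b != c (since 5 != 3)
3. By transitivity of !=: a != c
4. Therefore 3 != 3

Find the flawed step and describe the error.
Step 3: By transitivity of !=: a != c

Step 3 incorrectly applies transitivity to the '!=' relation. Transitivity states: if a R b and b R c, then a R c. However, '!=' is not transitive. Counterexample: 3 != 5 and 5 != 3, but 3 = 3 (both equal 3). Transitivity holds for relations like <, <=, =, but not for !=.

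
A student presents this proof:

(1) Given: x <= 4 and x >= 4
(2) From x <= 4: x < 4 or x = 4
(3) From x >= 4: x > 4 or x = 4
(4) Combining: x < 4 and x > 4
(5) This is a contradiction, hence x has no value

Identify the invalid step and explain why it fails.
Step 4: Combining: x < 4 and x > 4

Step 4 incorrectly combines the conditions. From x <= 4 and x >= 4, the intersection is x = 4. The error treats the 'or' cases as 'and' requirements. The correct conclusion is that x = 4 is the unique solution, not that no solution exists.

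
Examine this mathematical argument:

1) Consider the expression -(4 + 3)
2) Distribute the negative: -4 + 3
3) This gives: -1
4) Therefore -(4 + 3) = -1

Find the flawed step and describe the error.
Step 2: Distribute the negative: -4 + 3

Step 2 incorrectly distributes the negative sign. The correct distribution is -(4 + 3) = -4 - 3 = -7. The negative must be applied to both terms, not just the first. The error treats -(4 + 3) as -4 + 3, which equals -1 instead of -7.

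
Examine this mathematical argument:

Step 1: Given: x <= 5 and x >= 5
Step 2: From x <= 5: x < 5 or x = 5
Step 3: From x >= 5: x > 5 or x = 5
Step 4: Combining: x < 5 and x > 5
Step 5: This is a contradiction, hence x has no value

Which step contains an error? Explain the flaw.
Step 4: Combining: x < 5 and x > 5

Step 4 incorrectly combines the conditions. From x <= 5 and x >= 5, the intersection is x = 5. The error treats the 'or' cases as 'and' requirements. The correct conclusion is that x = 5 is the unique solution, not that no solution exists.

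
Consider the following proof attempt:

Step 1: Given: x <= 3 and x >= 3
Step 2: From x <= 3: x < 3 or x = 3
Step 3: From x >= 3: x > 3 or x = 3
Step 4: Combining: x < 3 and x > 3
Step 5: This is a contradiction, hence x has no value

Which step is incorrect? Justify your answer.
Step 4: Combining: x < 3 and x > 3

Step 4 incorrectly combines the conditions. From x <= 3 and x >= 3, the intersection is x = 3. The error treats the 'or' cases as 'and' requirements. The correct conclusion is that x = 3 is the unique solution, not that no solution exists.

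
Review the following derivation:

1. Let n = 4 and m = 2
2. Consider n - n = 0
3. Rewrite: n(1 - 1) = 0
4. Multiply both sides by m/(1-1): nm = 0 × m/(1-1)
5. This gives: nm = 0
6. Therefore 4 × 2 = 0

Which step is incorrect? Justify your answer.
Step 4: Multiply both sides by m/(1-1): nm = 0 × m/(1-1)

Step 4 multiplies both sides by m/(1-1). However, 1-1 = 0, so this is multiplication by m/0, which is undefined. We cannot multiply by an undefined expression.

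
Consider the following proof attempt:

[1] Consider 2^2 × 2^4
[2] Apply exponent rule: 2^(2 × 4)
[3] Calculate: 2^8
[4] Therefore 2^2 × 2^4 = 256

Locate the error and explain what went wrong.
Step 2: Apply exponent rule: 2^(2 × 4)

Step 2 incorrectly states that a^b × a^c = a^(b×c). The correct rule is a^b × a^c = a^(b+c). The actual value is 2^2 × 2^4 = 2^6 = 64, not 2^8 = 256.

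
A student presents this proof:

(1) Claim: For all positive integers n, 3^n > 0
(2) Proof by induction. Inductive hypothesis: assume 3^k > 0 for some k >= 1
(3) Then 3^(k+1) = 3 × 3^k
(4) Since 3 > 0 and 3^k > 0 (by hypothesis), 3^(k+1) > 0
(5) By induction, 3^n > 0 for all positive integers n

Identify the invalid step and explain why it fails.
Step 5: By induction, 3^n > 0 for all positive integers n

Step 5 concludes the proof by induction, but no base case was ever established. A valid induction proof requires: (1) a base case proving 3^1 > 0, and (2) an inductive step showing IF 3^k > 0 THEN 3^(k+1) > 0. Steps 2-4 correctly establish the inductive step, but without the base case the conclusion in step 5 does not follow.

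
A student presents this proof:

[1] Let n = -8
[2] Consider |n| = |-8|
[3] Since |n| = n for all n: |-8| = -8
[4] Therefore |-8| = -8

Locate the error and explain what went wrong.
Step 3: Since |n| = n for all n: |-8| = -8

Step 3 incorrectly states that |n| = n for all n. The correct definition is |n| = n when n >= 0, and |n| = -n when n < 0. Since -8 < 0, we have |-8| = -(-8) = 8, not -8.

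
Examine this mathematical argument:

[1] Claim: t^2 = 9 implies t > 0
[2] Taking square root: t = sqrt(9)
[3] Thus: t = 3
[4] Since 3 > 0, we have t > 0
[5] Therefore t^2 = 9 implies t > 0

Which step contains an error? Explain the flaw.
Step 2: Taking square root: t = sqrt(9)

Step 2 takes the square root and assumes the positive root only. The equation t^2 = 9 actually has two solutions: t = 3 and t = -3. The proof silently assumes t > 0 without justification, then uses this assumption to conclude t > 0, which is circular. The counterexample t = -3 shows the claim is false.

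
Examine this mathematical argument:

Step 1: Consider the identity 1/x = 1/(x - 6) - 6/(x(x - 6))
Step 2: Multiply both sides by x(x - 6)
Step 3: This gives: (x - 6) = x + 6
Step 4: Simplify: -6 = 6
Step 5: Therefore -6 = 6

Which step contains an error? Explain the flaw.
Step 3: This gives: (x - 6) = x + 6

Step 3 makes a sign error when clearing denominators. Multiplying -6/(x(x - 6)) by x(x - 6) gives -6, not +6. The correct result is (x - 6) = x - 6, which is trivially true, not (x - 6) = x + 6. (Step 1 is a valid identity: 1/(x - 6) - 6/(x(x - 6)) = (x - 6)/(x(x - 6)) = 1/x.)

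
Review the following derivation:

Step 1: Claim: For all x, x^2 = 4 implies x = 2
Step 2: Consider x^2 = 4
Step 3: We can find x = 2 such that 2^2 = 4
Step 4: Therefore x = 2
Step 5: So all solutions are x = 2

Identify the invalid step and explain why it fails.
Step 4: Therefore x = 2

Step 4 incorrectly concludes that x = 2 is the only solution. The proof shows that x = 2 is A solution (existence), but does not show it is the ONLY solution (uniqueness). In fact, x = -2 is also a solution since (-2)^2 = 4. Finding one solution doesn't prove there are no others.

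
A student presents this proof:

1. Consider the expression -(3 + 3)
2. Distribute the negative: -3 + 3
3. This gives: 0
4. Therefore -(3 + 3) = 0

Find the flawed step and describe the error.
Step 2: Distribute the negative: -3 + 3

Step 2 incorrectly distributes the negative sign. The correct distribution is -(3 + 3) = -3 - 3 = -6. The negative must be applied to both terms, not just the first. The error treats -(3 + 3) as -3 + 3, which equals 0 instead of -6.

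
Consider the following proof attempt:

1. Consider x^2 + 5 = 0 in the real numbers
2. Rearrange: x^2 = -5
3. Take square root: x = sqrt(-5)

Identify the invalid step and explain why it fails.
Step 3: Take square root: x = sqrt(-5)

Step 3 takes the square root of -5, which is negative. In the real number system, the square root of a negative number is undefined. The equation x^2 + 5 = 0 has no real solutions. Square roots of negative numbers only exist in the complex numbers.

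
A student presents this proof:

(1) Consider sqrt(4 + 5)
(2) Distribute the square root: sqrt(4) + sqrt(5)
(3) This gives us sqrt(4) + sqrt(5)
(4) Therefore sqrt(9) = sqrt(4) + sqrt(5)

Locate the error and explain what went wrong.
Step 2: Distribute the square root: sqrt(4) + sqrt(5)

Step 2 incorrectly 'distributes' the square root over addition. The square root function does not distribute: sqrt(a + b) ≠ sqrt(a) + sqrt(b). In fact, sqrt(4 + 5) = sqrt(9) ≈ 3.0000, while sqrt(4) + sqrt(5) ≈ 4.2361.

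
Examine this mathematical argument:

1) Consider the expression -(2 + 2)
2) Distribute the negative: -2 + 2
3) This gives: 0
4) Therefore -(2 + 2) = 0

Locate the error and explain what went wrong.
Step 2: Distribute the negative: -2 + 2

Step 2 incorrectly distributes the negative sign. The correct distribution is -(2 + 2) = -2 - 2 = -4. The negative must be applied to both terms, not just the first. The error treats -(2 + 2) as -2 + 2, which equals 0 instead of -4.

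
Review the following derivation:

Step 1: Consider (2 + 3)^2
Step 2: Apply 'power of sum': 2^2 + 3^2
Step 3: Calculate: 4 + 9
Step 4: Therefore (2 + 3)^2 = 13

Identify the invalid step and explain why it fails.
Step 2: Apply 'power of sum': 2^2 + 3^2

Step 2 incorrectly applies a non-existent rule '(a+b)^n = a^n + b^n'. This is false in general. The correct expansion uses the binomial theorem. The actual value is (2 + 3)^2 = 5^2 = 25, not 13.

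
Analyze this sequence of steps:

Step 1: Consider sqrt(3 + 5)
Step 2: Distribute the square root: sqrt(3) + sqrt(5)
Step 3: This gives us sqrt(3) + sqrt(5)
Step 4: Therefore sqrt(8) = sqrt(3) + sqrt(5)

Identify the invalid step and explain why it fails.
Step 2: Distribute the square root: sqrt(3) + sqrt(5)

Step 2 incorrectly 'distributes' the square root over addition. The square root function does not distribute: sqrt(a + b) ≠ sqrt(a) + sqrt(b). In fact, sqrt(3 + 5) = sqrt(8) ≈ 2.8284, while sqrt(3) + sqrt(5) ≈ 3.9681.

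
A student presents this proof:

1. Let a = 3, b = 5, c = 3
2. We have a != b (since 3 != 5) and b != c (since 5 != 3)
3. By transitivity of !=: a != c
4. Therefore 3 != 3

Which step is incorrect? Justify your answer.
Step 3: By transitivity of !=: a != c

Step 3 incorrectly applies transitivity to the '!=' relation. Transitivity states: if a R b and b R c, then a R c. However, '!=' is not transitive. Counterexample: 3 != 5 and 5 != 3, but 3 = 3 (both equal 3). Transitivity holds for relations like <, <=, =, but not for !=.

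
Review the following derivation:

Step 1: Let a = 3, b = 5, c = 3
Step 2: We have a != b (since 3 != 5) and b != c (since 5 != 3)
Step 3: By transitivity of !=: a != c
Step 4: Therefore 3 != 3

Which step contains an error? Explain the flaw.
Step 3: By transitivity of !=: a != c

Step 3 incorrectly applies transitivity to the '!=' relation. Transitivity states: if a R b and b R c, then a R c. However, '!=' is not transitive. Counterexample: 3 != 5 and 5 != 3, but 3 = 3 (both equal 3). Transitivity holds for relations like <, <=, =, but not for !=.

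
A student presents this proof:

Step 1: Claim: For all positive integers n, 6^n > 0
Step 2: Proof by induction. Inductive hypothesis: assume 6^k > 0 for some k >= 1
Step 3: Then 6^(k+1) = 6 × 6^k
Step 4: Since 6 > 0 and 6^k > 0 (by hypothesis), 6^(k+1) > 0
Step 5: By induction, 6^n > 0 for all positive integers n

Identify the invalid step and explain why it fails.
Step 5: By induction, 6^n > 0 for all positive integers n

Step 5 concludes the proof by induction, but no base case was ever established. A valid induction proof requires: (1) a base case proving 6^1 > 0, and (2) an inductive step showing IF 6^k > 0 THEN 6^(k+1) > 0. Steps 2-4 correctly establish the inductive step, but without the base case the conclusion in step 5 does not follow.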